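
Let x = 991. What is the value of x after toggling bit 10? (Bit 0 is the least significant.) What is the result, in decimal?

2015

x = 001111011111
bit 10 is currently 0; toggle it via x ^ (1 << 10) = x ^ 1024
→ 011111011111 = 2015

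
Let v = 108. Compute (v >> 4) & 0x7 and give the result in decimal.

6

v = 001101100
Shift right by 4: 00110
Mask low 3 bits: 110 = 6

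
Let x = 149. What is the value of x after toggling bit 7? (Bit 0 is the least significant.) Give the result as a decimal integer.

21

x = 10010101
bit 7 is currently 1; toggle it via x ^ (1 << 7) = x ^ 128
→ 00010101 = 21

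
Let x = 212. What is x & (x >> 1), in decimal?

x = 11010100 = 212
x>>1 = 01101010
AND  = 01000000 = 64
(x & (x >> 1) has a 1 wherever x has two consecutive 1 bits.)

64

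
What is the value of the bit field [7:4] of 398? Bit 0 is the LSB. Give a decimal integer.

8

v = 110001110
Shift right by 4: 11000
Mask low 4 bits: 1000 = 8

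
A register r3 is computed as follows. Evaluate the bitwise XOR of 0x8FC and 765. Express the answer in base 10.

0x8FC = 100011111100
765 = 001011111101
XOR → 101000000001 = 2561

2561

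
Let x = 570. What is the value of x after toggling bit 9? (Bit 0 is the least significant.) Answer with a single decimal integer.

x = 01000111010
bit 9 is currently 1; toggle it via x ^ (1 << 9) = x ^ 512
→ 00000111010 = 58

58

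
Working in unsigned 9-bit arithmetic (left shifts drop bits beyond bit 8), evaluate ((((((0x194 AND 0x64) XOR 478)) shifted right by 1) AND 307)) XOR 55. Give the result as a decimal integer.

22

0x194 = 110010100
0x64 = 001100100
→ AND → 000000100 = 4
478 = 111011110
→ XOR → 111011010 = 474
→ shifted right by 1 → 011101101 = 237
307 = 100110011
→ AND → 000100001 = 33
55 = 000110111
→ XOR → 000010110 = 22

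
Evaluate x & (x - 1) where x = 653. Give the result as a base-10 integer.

x = 1010001101 = 653
x - 1 = 1010001100
AND   = 1010001100 = 652
(x & (x - 1) clears the lowest set bit of x.)

652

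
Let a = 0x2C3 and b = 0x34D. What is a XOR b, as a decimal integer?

398

0x2C3 = 1011000011
0x34D = 1101001101
XOR → 0110001110 = 398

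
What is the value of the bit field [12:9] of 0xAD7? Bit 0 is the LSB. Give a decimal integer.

5

v = 0101011010111
Shift right by 9: 0101
Mask low 4 bits: 0101 = 5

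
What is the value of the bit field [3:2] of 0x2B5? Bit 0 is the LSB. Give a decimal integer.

v = 01010110101
Shift right by 2: 010101101
Mask low 2 bits: 01 = 1

1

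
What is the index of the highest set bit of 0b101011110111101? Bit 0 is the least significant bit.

14

0b101011110111101 = 101011110111101
The topmost 1 is at position 14 (since 2^14 = 16384 ≤ 22461 < 32768).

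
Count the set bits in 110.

110 = 1101110
Count the 1s: 1 + 1 + 1 + 1 + 1 = 5

5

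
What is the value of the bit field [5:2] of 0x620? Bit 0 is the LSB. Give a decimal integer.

8

v = 11000100000
Shift right by 2: 110001000
Mask low 4 bits: 1000 = 8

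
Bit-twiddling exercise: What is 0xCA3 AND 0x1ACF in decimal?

2179

0xCA3 = 0110010100011
0x1ACF = 1101011001111
AND → 0100010000011 = 2179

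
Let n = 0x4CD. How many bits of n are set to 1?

0x4CD = 10011001101
Count the 1s: 1 + 1 + 1 + 1 + 1 + 1 = 6

6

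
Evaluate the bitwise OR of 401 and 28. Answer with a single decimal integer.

401 = 110010001
28 = 000011100
 OR → 110011101 = 413

413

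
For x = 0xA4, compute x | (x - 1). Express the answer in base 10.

x = 10100100 = 164
x - 1 = 10100011
OR    = 10100111 = 167
(x | (x - 1) sets all bits below the lowest set bit.)

167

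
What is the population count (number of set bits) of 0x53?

0x53 = 1010011
Count the 1s: 1 + 1 + 1 + 1 = 4

4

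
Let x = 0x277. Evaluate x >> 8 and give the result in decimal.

0x277 = 1001110111
shift right by 8 → 0000000010 = 2
(equivalently, floor(631 / 256))

2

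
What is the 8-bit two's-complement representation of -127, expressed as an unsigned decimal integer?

129

127 in 8 bits: 01111111
Invert: 10000000
Add 1:  10000001 = 129
(Check: 2^8 - 127 = 256 - 127 = 129.)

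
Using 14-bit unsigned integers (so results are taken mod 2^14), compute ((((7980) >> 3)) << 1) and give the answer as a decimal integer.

1994

7980 = 01111100101100
→ >> 3 → 00001111100101 = 997
→ << 1 (mod 2^14) → 00011111001010 = 1994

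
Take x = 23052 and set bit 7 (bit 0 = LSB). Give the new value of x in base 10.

x = 101101000001100
bit 7 is currently 0; set it via x | (1 << 7) = x | 128
→ 101101010001100 = 23180

23180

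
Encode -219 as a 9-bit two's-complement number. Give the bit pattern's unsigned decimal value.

293

219 in 9 bits: 011011011
Invert: 100100100
Add 1:  100100101 = 293
(Check: 2^9 - 219 = 512 - 219 = 293.)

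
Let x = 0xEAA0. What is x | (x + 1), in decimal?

60065

x = 1110101010100000 = 60064
x + 1 = 1110101010100001
OR    = 1110101010100001 = 60065
(x | (x + 1) sets the lowest cleared bit.)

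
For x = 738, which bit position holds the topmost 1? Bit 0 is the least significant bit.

738 = 1011100010
The topmost 1 is at position 9 (since 2^9 = 512 ≤ 738 < 1024).

9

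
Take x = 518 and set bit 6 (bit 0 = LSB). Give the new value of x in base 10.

x = 1000000110
bit 6 is currently 0; set it via x | (1 << 6) = x | 64
→ 1001000110 = 582

582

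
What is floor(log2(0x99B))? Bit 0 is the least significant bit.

11

0x99B = 100110011011
The topmost 1 is at position 11 (since 2^11 = 2048 ≤ 2459 < 4096).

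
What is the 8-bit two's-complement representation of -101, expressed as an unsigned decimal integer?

101 in 8 bits: 01100101
Invert: 10011010
Add 1:  10011011 = 155
(Check: 2^8 - 101 = 256 - 101 = 155.)

155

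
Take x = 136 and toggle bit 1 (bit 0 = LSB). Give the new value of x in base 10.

138

x = 010001000
bit 1 is currently 0; toggle it via x ^ (1 << 1) = x ^ 2
→ 010001010 = 138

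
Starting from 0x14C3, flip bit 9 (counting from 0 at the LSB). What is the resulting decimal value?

5827

x = 1010011000011
bit 9 is currently 0; toggle it via x ^ (1 << 9) = x ^ 512
→ 1011011000011 = 5827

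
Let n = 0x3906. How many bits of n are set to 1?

0x3906 = 11100100000110
Count the 1s: 1 + 1 + 1 + 1 + 1 + 1 = 6

6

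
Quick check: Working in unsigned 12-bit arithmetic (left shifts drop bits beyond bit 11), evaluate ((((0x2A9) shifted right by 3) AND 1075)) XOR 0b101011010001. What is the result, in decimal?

0x2A9 = 001010101001
→ shifted right by 3 → 000001010101 = 85
1075 = 010000110011
→ AND → 000000010001 = 17
0b101011010001 = 101011010001
→ XOR → 101011000000 = 2752

2752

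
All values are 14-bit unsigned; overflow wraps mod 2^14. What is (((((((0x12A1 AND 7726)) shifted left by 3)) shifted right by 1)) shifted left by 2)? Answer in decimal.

0x12A1 = 01001010100001
7726 = 01111000101110
→ AND → 01001000100000 = 4640
→ shifted left by 3 (mod 2^14) → 01000100000000 = 4352
→ shifted right by 1 → 00100010000000 = 2176
→ shifted left by 2 (mod 2^14) → 10001000000000 = 8704

8704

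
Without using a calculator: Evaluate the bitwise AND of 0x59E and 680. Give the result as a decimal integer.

0x59E = 10110011110
680 = 01010101000
AND → 00010001000 = 136

136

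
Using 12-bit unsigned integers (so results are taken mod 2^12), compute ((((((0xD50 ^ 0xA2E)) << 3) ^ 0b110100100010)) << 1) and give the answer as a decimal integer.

0xD50 = 110101010000
0xA2E = 101000101110
→ ^ → 011101111110 = 1918
→ << 3 (mod 2^12) → 101111110000 = 3056
0b110100100010 = 110100100010
→ ^ → 011011010010 = 1746
→ << 1 (mod 2^12) → 110110100100 = 3492

3492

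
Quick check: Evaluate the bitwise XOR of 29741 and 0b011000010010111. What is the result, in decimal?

17594

29741 = 111010000101101
b = 011000010010111
XOR → 100010010111010 = 17594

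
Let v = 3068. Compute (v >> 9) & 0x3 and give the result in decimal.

v = 0101111111100
Shift right by 9: 0101
Mask low 2 bits: 01 = 1

1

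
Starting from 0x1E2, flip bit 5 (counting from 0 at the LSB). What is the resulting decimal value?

450

x = 111100010
bit 5 is currently 1; toggle it via x ^ (1 << 5) = x ^ 32
→ 111000010 = 450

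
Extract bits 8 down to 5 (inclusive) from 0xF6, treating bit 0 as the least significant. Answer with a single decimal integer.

7

v = 000011110110
Shift right by 5: 0000111
Mask low 4 bits: 0111 = 7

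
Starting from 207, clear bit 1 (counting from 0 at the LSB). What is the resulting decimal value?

x = 11001111
bit 1 is currently 1; clear it via x & ~(1 << 1) = x & ~2
→ 11001101 = 205

205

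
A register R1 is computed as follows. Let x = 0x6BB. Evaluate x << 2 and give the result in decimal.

0x6BB = 0011010111011
shift left by 2 → 1101011101100 = 6892
(equivalently, 1723 × 2^2 = 1723 × 4)

6892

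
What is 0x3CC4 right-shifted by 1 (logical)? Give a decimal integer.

7778

0x3CC4 = 11110011000100
shift right by 1 → 01111001100010 = 7778
(equivalently, floor(15556 / 2))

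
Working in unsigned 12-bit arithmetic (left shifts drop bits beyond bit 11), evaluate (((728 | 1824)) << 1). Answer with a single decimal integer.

4080

728 = 001011011000
1824 = 011100100000
→ | → 011111111000 = 2040
→ << 1 (mod 2^12) → 111111110000 = 4080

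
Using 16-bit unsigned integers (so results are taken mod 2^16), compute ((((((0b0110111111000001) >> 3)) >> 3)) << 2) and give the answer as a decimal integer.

0b0110111111000001 = 0110111111000001
→ >> 3 → 0000110111111000 = 3576
→ >> 3 → 0000000110111111 = 447
→ << 2 (mod 2^16) → 0000011011111100 = 1788

1788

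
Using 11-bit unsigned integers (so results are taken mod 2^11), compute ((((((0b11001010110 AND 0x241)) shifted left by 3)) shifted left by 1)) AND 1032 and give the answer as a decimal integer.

0b11001010110 = 11001010110
0x241 = 01001000001
→ AND → 01001000000 = 576
→ shifted left by 3 (mod 2^11) → 01000000000 = 512
→ shifted left by 1 (mod 2^11) → 10000000000 = 1024
1032 = 10000001000
→ AND → 10000000000 = 1024

1024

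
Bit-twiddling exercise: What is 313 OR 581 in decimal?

313 = 0100111001
581 = 1001000101
 OR → 1101111101 = 893

893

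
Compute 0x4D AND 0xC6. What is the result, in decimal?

68

0x4D = 01001101
0xC6 = 11000110
AND → 01000100 = 68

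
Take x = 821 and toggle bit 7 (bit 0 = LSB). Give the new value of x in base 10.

949

x = 1100110101
bit 7 is currently 0; toggle it via x ^ (1 << 7) = x ^ 128
→ 1110110101 = 949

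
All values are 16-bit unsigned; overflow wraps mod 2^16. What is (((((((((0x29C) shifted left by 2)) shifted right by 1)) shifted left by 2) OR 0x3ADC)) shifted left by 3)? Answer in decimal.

0x29C = 0000001010011100
→ shifted left by 2 (mod 2^16) → 0000101001110000 = 2672
→ shifted right by 1 → 0000010100111000 = 1336
→ shifted left by 2 (mod 2^16) → 0001010011100000 = 5344
0x3ADC = 0011101011011100
→ OR → 0011111011111100 = 16124
→ shifted left by 3 (mod 2^16) → 1111011111100000 = 63456

63456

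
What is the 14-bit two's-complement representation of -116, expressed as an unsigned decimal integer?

16268

116 in 14 bits: 00000001110100
Invert: 11111110001011
Add 1:  11111110001100 = 16268
(Check: 2^14 - 116 = 16384 - 116 = 16268.)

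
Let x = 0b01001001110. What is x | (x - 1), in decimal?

x = 1001001110 = 590
x - 1 = 1001001101
OR    = 1001001111 = 591
(x | (x - 1) sets all bits below the lowest set bit.)

591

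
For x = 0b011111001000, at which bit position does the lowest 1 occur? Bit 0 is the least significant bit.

0b011111001000 = 11111001000
Trailing zeros: 3, so the lowest set bit is bit 3 (value 8).

3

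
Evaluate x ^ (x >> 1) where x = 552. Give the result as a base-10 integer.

x = 1000101000 = 552
x>>1 = 0100010100
XOR  = 1100111100 = 828
(x ^ (x >> 1) gives the standard binary-reflected Gray code of x.)

828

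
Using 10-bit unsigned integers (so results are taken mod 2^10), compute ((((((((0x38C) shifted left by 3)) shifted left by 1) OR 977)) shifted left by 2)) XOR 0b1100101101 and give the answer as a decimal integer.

105

0x38C = 1110001100
→ shifted left by 3 (mod 2^10) → 0001100000 = 96
→ shifted left by 1 (mod 2^10) → 0011000000 = 192
977 = 1111010001
→ OR → 1111010001 = 977
→ shifted left by 2 (mod 2^10) → 1101000100 = 836
0b1100101101 = 1100101101
→ XOR → 0001101001 = 105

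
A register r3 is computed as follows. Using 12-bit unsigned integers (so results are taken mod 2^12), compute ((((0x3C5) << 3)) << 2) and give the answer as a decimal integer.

2208

0x3C5 = 001111000101
→ << 3 (mod 2^12) → 111000101000 = 3624
→ << 2 (mod 2^12) → 100010100000 = 2208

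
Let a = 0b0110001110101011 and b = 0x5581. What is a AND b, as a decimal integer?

16769

a = 110001110101011
0x5581 = 101010110000001
AND → 100000110000001 = 16769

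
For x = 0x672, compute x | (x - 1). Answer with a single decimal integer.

x = 11001110010 = 1650
x - 1 = 11001110001
OR    = 11001110011 = 1651
(x | (x - 1) sets all bits below the lowest set bit.)

1651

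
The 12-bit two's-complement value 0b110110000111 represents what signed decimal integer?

pattern = 110110000111 (MSB is 1 ⇒ negative)
Invert: 001001111000, add 1 → 001001111001 = 633, so the value is -633.
(Equivalently: 3463 - 2^12 = 3463 - 4096 = -633.)

-633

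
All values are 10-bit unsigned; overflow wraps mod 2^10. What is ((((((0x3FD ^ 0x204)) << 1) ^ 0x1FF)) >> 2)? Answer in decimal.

131

0x3FD = 1111111101
0x204 = 1000000100
→ ^ → 0111111001 = 505
→ << 1 (mod 2^10) → 1111110010 = 1010
0x1FF = 0111111111
→ ^ → 1000001101 = 525
→ >> 2 → 0010000011 = 131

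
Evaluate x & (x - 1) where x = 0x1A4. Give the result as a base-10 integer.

x = 110100100 = 420
x - 1 = 110100011
AND   = 110100000 = 416
(x & (x - 1) clears the lowest set bit of x.)

416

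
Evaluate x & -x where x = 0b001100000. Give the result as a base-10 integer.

32

x = 1100000 = 96
-x (two's complement) = …0100000
AND   = 0100000 = 32
(x & -x isolates the lowest set bit of x.)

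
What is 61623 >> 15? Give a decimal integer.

61623 = 1111000010110111
shift right by 15 → 0000000000000001 = 1
(equivalently, floor(61623 / 32768))

1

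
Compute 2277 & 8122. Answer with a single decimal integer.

2277 = 0100011100101
8122 = 1111110111010
AND → 0100010100000 = 2208

2208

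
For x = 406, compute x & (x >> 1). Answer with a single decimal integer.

x = 110010110 = 406
x>>1 = 011001011
AND  = 010000010 = 130
(x & (x >> 1) has a 1 wherever x has two consecutive 1 bits.)

130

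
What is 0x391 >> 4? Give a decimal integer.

0x391 = 1110010001
shift right by 4 → 0000111001 = 57
(equivalently, floor(913 / 16))

57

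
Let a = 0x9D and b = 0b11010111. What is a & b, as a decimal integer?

149

0x9D = 10011101
b = 11010111
AND → 10010101 = 149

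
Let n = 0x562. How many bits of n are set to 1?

5

0x562 = 10101100010
Count the 1s: 1 + 1 + 1 + 1 + 1 = 5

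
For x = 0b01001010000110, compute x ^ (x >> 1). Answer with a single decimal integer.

7109

x = 1001010000110 = 4742
x>>1 = 0100101000011
XOR  = 1101111000101 = 7109
(x ^ (x >> 1) gives the standard binary-reflected Gray code of x.)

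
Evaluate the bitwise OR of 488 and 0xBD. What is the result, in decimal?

509

488 = 111101000
0xBD = 010111101
 OR → 111111101 = 509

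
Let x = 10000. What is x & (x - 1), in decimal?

x = 10011100010000 = 10000
x - 1 = 10011100001111
AND   = 10011100000000 = 9984
(x & (x - 1) clears the lowest set bit of x.)

9984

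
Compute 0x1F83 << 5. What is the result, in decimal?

258144

0x1F83 = 000001111110000011
shift left by 5 → 111111000001100000 = 258144
(equivalently, 8067 × 2^5 = 8067 × 32)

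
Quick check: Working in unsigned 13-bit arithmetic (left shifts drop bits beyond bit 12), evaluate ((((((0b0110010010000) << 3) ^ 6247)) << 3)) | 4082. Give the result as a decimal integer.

4090

0b0110010010000 = 0110010010000
→ << 3 (mod 2^13) → 0010010000000 = 1152
6247 = 1100001100111
→ ^ → 1110011100111 = 7399
→ << 3 (mod 2^13) → 0011100111000 = 1848
4082 = 0111111110010
→ | → 0111111111010 = 4090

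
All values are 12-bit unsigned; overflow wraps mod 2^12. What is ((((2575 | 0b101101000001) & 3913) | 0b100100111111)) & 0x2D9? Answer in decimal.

2575 = 101000001111
0b101101000001 = 101101000001
→ | → 101101001111 = 2895
3913 = 111101001001
→ & → 101101001001 = 2889
0b100100111111 = 100100111111
→ | → 101101111111 = 2943
0x2D9 = 001011011001
→ & → 001001011001 = 601

601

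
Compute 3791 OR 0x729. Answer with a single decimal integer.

3791 = 111011001111
0x729 = 011100101001
 OR → 111111101111 = 4079

4079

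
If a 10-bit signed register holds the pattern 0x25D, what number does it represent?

-419

pattern = 1001011101 (MSB is 1 ⇒ negative)
Invert: 0110100010, add 1 → 0110100011 = 419, so the value is -419.
(Equivalently: 605 - 2^10 = 605 - 1024 = -419.)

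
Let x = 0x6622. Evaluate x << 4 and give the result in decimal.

418336

0x6622 = 0000110011000100010
shift left by 4 → 1100110001000100000 = 418336
(equivalently, 26146 × 2^4 = 26146 × 16)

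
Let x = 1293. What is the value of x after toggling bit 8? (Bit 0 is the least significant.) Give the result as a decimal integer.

x = 10100001101
bit 8 is currently 1; toggle it via x ^ (1 << 8) = x ^ 256
→ 10000001101 = 1037

1037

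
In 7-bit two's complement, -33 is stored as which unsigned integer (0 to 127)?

33 in 7 bits: 0100001
Invert: 1011110
Add 1:  1011111 = 95
(Check: 2^7 - 33 = 128 - 33 = 95.)

95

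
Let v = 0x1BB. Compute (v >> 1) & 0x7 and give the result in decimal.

v = 110111011
Shift right by 1: 11011101
Mask low 3 bits: 101 = 5

5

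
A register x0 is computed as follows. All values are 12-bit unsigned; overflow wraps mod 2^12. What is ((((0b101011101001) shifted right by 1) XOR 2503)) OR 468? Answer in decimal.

3575

0b101011101001 = 101011101001
→ shifted right by 1 → 010101110100 = 1396
2503 = 100111000111
→ XOR → 110010110011 = 3251
468 = 000111010100
→ OR → 110111110111 = 3575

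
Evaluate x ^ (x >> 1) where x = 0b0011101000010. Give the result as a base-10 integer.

x = 11101000010 = 1858
x>>1 = 01110100001
XOR  = 10011100011 = 1251
(x ^ (x >> 1) gives the standard binary-reflected Gray code of x.)

1251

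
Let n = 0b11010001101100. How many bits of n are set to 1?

7

n = 11010001101100
Count the 1s: 1 + 1 + 1 + 1 + 1 + 1 + 1 = 7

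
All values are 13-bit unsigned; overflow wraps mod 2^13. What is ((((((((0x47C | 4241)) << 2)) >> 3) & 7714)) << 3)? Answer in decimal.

4368

0x47C = 0010001111100
4241 = 1000010010001
→ | → 1010011111101 = 5373
→ << 2 (mod 2^13) → 1001111110100 = 5108
→ >> 3 → 0001001111110 = 638
7714 = 1111000100010
→ & → 0001000100010 = 546
→ << 3 (mod 2^13) → 1000100010000 = 4368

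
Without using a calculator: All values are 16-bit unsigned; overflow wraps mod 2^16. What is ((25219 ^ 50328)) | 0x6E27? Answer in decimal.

60991

25219 = 0110001010000011
50328 = 1100010010011000
→ ^ → 1010011000011011 = 42523
0x6E27 = 0110111000100111
→ | → 1110111000111111 = 60991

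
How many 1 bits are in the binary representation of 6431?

6431 = 1100100011111
Count the 1s: 1 + 1 + 1 + 1 + 1 + 1 + 1 + 1 = 8

8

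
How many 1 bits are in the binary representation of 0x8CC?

5

0x8CC = 100011001100
Count the 1s: 1 + 1 + 1 + 1 + 1 = 5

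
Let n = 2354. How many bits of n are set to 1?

2354 = 100100110010
Count the 1s: 1 + 1 + 1 + 1 + 1 = 5

5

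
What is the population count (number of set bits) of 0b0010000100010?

3

n = 10000100010
Count the 1s: 1 + 1 + 1 = 3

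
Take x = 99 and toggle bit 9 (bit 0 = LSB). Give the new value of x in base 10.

611

x = 0001100011
bit 9 is currently 0; toggle it via x ^ (1 << 9) = x ^ 512
→ 1001100011 = 611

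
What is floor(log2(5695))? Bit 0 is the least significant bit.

12

5695 = 1011000111111
The topmost 1 is at position 12 (since 2^12 = 4096 ≤ 5695 < 8192).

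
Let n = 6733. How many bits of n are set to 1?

7

6733 = 1101001001101
Count the 1s: 1 + 1 + 1 + 1 + 1 + 1 + 1 = 7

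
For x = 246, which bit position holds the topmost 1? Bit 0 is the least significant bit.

7

246 = 11110110
The topmost 1 is at position 7 (since 2^7 = 128 ≤ 246 < 256).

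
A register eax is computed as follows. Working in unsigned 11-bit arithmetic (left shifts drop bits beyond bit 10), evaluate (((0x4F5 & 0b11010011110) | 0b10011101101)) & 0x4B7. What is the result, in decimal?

0x4F5 = 10011110101
0b11010011110 = 11010011110
→ & → 10010010100 = 1172
0b10011101101 = 10011101101
→ | → 10011111101 = 1277
0x4B7 = 10010110111
→ & → 10010110101 = 1205

1205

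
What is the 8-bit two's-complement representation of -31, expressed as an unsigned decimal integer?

225

31 in 8 bits: 00011111
Invert: 11100000
Add 1:  11100001 = 225
(Check: 2^8 - 31 = 256 - 31 = 225.)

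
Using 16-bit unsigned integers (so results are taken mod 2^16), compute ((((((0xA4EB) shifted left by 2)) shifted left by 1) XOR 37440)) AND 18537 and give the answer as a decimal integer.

0xA4EB = 1010010011101011
→ shifted left by 2 (mod 2^16) → 1001001110101100 = 37804
→ shifted left by 1 (mod 2^16) → 0010011101011000 = 10072
37440 = 1001001001000000
→ XOR → 1011010100011000 = 46360
18537 = 0100100001101001
→ AND → 0000000000001000 = 8

8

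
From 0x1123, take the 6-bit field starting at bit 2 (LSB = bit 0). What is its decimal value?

8

v = 01000100100011
Shift right by 2: 010001001000
Mask low 6 bits: 001000 = 8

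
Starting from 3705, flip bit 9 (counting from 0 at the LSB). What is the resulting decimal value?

3193

x = 111001111001
bit 9 is currently 1; toggle it via x ^ (1 << 9) = x ^ 512
→ 110001111001 = 3193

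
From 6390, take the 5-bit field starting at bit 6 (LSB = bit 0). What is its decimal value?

v = 01100011110110
Shift right by 6: 01100011
Mask low 5 bits: 00011 = 3

3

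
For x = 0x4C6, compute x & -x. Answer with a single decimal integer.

2

x = 10011000110 = 1222
-x (two's complement) = …01100111010
AND   = 00000000010 = 2
(x & -x isolates the lowest set bit of x.)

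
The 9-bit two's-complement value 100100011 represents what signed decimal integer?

-221

pattern = 100100011 (MSB is 1 ⇒ negative)
Invert: 011011100, add 1 → 011011101 = 221, so the value is -221.
(Equivalently: 291 - 2^9 = 291 - 512 = -221.)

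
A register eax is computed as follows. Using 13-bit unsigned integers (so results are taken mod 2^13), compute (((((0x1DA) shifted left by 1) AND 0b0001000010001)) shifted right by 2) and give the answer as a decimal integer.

132

0x1DA = 0000111011010
→ shifted left by 1 (mod 2^13) → 0001110110100 = 948
0b0001000010001 = 0001000010001
→ AND → 0001000010000 = 528
→ shifted right by 2 → 0000010000100 = 132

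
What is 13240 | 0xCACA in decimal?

64506

13240 = 0011001110111000
0xCACA = 1100101011001010
 OR → 1111101111111010 = 64506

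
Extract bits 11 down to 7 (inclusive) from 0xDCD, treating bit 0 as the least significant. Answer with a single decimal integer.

v = 110111001101
Shift right by 7: 11011
Mask low 5 bits: 11011 = 27

27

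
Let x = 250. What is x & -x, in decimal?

x = 11111010 = 250
-x (two's complement) = …00000110
AND   = 00000010 = 2
(x & -x isolates the lowest set bit of x.)

2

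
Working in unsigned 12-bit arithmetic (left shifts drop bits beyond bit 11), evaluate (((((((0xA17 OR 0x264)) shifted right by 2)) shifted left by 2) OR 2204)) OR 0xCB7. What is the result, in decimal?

0xA17 = 101000010111
0x264 = 001001100100
→ OR → 101001110111 = 2679
→ shifted right by 2 → 001010011101 = 669
→ shifted left by 2 (mod 2^12) → 101001110100 = 2676
2204 = 100010011100
→ OR → 101011111100 = 2812
0xCB7 = 110010110111
→ OR → 111011111111 = 3839

3839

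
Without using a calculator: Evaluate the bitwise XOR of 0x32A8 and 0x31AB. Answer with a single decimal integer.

771

0x32A8 = 11001010101000
0x31AB = 11000110101011
XOR → 00001100000011 = 771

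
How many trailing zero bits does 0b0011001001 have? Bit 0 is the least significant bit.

0

0b0011001001 = 11001001
Trailing zeros: 0, so the lowest set bit is bit 0 (value 1).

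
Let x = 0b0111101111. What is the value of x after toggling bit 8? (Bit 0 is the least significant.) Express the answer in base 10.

239

x = 0111101111
bit 8 is currently 1; toggle it via x ^ (1 << 8) = x ^ 256
→ 0011101111 = 239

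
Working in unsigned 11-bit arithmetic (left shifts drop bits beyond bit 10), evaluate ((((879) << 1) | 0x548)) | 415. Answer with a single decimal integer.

879 = 01101101111
→ << 1 (mod 2^11) → 11011011110 = 1758
0x548 = 10101001000
→ | → 11111011110 = 2014
415 = 00110011111
→ | → 11111011111 = 2015

2015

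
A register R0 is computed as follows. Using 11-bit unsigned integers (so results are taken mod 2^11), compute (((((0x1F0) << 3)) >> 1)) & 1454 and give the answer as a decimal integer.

0x1F0 = 00111110000
→ << 3 (mod 2^11) → 11110000000 = 1920
→ >> 1 → 01111000000 = 960
1454 = 10110101110
→ & → 00110000000 = 384

384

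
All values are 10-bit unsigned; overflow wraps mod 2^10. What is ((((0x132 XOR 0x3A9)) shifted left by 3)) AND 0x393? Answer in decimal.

0x132 = 0100110010
0x3A9 = 1110101001
→ XOR → 1010011011 = 667
→ shifted left by 3 (mod 2^10) → 0011011000 = 216
0x393 = 1110010011
→ AND → 0010010000 = 144

144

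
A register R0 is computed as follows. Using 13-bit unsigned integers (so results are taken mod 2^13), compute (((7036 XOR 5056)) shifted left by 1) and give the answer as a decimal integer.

4472

7036 = 1101101111100
5056 = 1001111000000
→ XOR → 0100010111100 = 2236
→ shifted left by 1 (mod 2^13) → 1000101111000 = 4472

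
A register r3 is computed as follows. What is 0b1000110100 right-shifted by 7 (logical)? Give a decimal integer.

4

x = 1000110100
shift right by 7 → 0000000100 = 4
(equivalently, floor(564 / 128))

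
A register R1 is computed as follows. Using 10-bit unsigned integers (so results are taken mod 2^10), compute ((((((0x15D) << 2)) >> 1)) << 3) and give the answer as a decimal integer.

464

0x15D = 0101011101
→ << 2 (mod 2^10) → 0101110100 = 372
→ >> 1 → 0010111010 = 186
→ << 3 (mod 2^10) → 0111010000 = 464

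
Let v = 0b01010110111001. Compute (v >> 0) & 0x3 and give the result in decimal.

1

v = 01010110111001
Shift right by 0: 01010110111001
Mask low 2 bits: 01 = 1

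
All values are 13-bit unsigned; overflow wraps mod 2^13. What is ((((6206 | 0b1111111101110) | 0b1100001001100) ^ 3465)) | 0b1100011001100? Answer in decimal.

6911

6206 = 1100000111110
0b1111111101110 = 1111111101110
→ | → 1111111111110 = 8190
0b1100001001100 = 1100001001100
→ | → 1111111111110 = 8190
3465 = 0110110001001
→ ^ → 1001001110111 = 4727
0b1100011001100 = 1100011001100
→ | → 1101011111111 = 6911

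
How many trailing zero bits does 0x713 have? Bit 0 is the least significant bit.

0x713 = 11100010011
Trailing zeros: 0, so the lowest set bit is bit 0 (value 1).

0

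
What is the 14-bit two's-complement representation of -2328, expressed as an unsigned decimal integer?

14056

2328 in 14 bits: 00100100011000
Invert: 11011011100111
Add 1:  11011011101000 = 14056
(Check: 2^14 - 2328 = 16384 - 2328 = 14056.)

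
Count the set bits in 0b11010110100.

6

n = 11010110100
Count the 1s: 1 + 1 + 1 + 1 + 1 + 1 = 6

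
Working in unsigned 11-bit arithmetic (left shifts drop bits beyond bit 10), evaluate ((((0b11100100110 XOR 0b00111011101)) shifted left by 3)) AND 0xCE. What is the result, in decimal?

0b11100100110 = 11100100110
0b00111011101 = 00111011101
→ XOR → 11011111011 = 1787
→ shifted left by 3 (mod 2^11) → 11111011000 = 2008
0xCE = 00011001110
→ AND → 00011001000 = 200

200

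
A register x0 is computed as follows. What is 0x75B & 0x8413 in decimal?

1043

0x75B = 0000011101011011
0x8413 = 1000010000010011
AND → 0000010000010011 = 1043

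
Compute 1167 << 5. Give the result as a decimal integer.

37344

1167 = 0000010010001111
shift left by 5 → 1001000111100000 = 37344
(equivalently, 1167 × 2^5 = 1167 × 32)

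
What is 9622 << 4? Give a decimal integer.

153952

9622 = 000010010110010110
shift left by 4 → 100101100101100000 = 153952
(equivalently, 9622 × 2^4 = 9622 × 16)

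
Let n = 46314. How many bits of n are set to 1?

46314 = 1011010011101010
Count the 1s: 1 + 1 + 1 + 1 + 1 + 1 + 1 + 1 + 1 = 9

9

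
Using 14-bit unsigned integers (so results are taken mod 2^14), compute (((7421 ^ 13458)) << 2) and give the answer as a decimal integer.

7421 = 01110011111101
13458 = 11010010010010
→ ^ → 10100001101111 = 10351
→ << 2 (mod 2^14) → 10000110111100 = 8636

8636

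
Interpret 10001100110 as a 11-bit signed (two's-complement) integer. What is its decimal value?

pattern = 10001100110 (MSB is 1 ⇒ negative)
Invert: 01110011001, add 1 → 01110011010 = 922, so the value is -922.
(Equivalently: 1126 - 2^11 = 1126 - 2048 = -922.)

-922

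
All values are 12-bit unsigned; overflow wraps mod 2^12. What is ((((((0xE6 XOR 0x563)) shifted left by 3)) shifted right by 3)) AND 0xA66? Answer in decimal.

4

0xE6 = 000011100110
0x563 = 010101100011
→ XOR → 010110000101 = 1413
→ shifted left by 3 (mod 2^12) → 110000101000 = 3112
→ shifted right by 3 → 000110000101 = 389
0xA66 = 101001100110
→ AND → 000000000100 = 4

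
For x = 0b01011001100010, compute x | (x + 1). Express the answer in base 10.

5731

x = 1011001100010 = 5730
x + 1 = 1011001100011
OR    = 1011001100011 = 5731
(x | (x + 1) sets the lowest cleared bit.)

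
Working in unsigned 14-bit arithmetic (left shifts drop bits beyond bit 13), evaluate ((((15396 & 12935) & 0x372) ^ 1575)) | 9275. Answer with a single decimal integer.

15396 = 11110000100100
12935 = 11001010000111
→ & → 11000000000100 = 12292
0x372 = 00001101110010
→ & → 00000000000000 = 0
1575 = 00011000100111
→ ^ → 00011000100111 = 1575
9275 = 10010000111011
→ | → 10011000111111 = 9791

9791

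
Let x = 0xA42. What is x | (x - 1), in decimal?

x = 101001000010 = 2626
x - 1 = 101001000001
OR    = 101001000011 = 2627
(x | (x - 1) sets all bits below the lowest set bit.)

2627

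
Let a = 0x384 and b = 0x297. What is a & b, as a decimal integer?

0x384 = 1110000100
0x297 = 1010010111
AND → 1010000100 = 644

644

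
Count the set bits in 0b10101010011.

6

n = 10101010011
Count the 1s: 1 + 1 + 1 + 1 + 1 + 1 = 6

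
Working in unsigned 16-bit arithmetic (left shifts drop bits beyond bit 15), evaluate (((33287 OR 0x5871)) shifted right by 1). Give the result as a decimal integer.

33287 = 1000001000000111
0x5871 = 0101100001110001
→ OR → 1101101001110111 = 55927
→ shifted right by 1 → 0110110100111011 = 27963

27963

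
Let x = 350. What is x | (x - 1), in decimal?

x = 101011110 = 350
x - 1 = 101011101
OR    = 101011111 = 351
(x | (x - 1) sets all bits below the lowest set bit.)

351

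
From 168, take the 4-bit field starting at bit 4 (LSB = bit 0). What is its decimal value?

10

v = 0010101000
Shift right by 4: 001010
Mask low 4 bits: 1010 = 10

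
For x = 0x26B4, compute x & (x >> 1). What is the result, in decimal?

x = 10011010110100 = 9908
x>>1 = 01001101011010
AND  = 00001000010000 = 528
(x & (x >> 1) has a 1 wherever x has two consecutive 1 bits.)

528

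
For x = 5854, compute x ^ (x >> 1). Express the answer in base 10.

x = 1011011011110 = 5854
x>>1 = 0101101101111
XOR  = 1110110110001 = 7601
(x ^ (x >> 1) gives the standard binary-reflected Gray code of x.)

7601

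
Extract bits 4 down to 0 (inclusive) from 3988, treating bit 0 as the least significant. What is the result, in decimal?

v = 000111110010100
Shift right by 0: 000111110010100
Mask low 5 bits: 10100 = 20

20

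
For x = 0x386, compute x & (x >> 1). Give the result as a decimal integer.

x = 1110000110 = 902
x>>1 = 0111000011
AND  = 0110000010 = 386
(x & (x >> 1) has a 1 wherever x has two consecutive 1 bits.)

386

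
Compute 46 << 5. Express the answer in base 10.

46 = 00000101110
shift left by 5 → 10111000000 = 1472
(equivalently, 46 × 2^5 = 46 × 32)

1472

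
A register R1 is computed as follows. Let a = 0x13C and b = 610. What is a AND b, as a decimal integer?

0x13C = 0100111100
610 = 1001100010
AND → 0000100000 = 32

32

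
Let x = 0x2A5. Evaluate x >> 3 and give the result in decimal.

84

0x2A5 = 1010100101
shift right by 3 → 0001010100 = 84
(equivalently, floor(677 / 8))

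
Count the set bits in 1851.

1851 = 11100111011
Count the 1s: 1 + 1 + 1 + 1 + 1 + 1 + 1 + 1 = 8

8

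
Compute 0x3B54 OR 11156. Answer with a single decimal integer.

15316

0x3B54 = 11101101010100
11156 = 10101110010100
 OR → 11101111010100 = 15316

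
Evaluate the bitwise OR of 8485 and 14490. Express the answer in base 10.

8485 = 10000100100101
14490 = 11100010011010
 OR → 11100110111111 = 14783

14783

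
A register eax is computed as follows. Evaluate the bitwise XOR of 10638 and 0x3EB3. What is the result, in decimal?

10638 = 10100110001110
0x3EB3 = 11111010110011
XOR → 01011100111101 = 5949

5949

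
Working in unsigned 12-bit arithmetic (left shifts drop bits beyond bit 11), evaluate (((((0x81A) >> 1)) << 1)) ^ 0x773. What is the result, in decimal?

0x81A = 100000011010
→ >> 1 → 010000001101 = 1037
→ << 1 (mod 2^12) → 100000011010 = 2074
0x773 = 011101110011
→ ^ → 111101101001 = 3945

3945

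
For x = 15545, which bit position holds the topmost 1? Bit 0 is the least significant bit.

15545 = 11110010111001
The topmost 1 is at position 13 (since 2^13 = 8192 ≤ 15545 < 16384).

13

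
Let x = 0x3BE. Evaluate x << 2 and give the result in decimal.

3832

0x3BE = 001110111110
shift left by 2 → 111011111000 = 3832
(equivalently, 958 × 2^2 = 958 × 4)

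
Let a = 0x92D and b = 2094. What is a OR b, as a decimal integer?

2351

0x92D = 100100101101
2094 = 100000101110
 OR → 100100101111 = 2351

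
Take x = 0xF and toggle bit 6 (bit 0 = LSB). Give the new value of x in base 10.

x = 0000001111
bit 6 is currently 0; toggle it via x ^ (1 << 6) = x ^ 64
→ 0001001111 = 79

79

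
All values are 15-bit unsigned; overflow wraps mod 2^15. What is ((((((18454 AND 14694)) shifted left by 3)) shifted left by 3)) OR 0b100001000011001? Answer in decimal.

18454 = 100100000010110
14694 = 011100101100110
→ AND → 000100000000110 = 2054
→ shifted left by 3 (mod 2^15) → 100000000110000 = 16432
→ shifted left by 3 (mod 2^15) → 000000110000000 = 384
0b100001000011001 = 100001000011001
→ OR → 100001110011001 = 17305

17305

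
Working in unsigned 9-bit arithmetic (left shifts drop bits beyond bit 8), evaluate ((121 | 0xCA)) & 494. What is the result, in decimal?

234

121 = 001111001
0xCA = 011001010
→ | → 011111011 = 251
494 = 111101110
→ & → 011101010 = 234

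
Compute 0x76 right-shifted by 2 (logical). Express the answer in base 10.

29

0x76 = 1110110
shift right by 2 → 0011101 = 29
(equivalently, floor(118 / 4))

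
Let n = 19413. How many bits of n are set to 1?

19413 = 100101111010101
Count the 1s: 1 + 1 + 1 + 1 + 1 + 1 + 1 + 1 + 1 = 9

9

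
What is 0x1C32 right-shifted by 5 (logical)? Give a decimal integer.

0x1C32 = 1110000110010
shift right by 5 → 0000011100001 = 225
(equivalently, floor(7218 / 32))

225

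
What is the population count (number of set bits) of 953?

953 = 1110111001
Count the 1s: 1 + 1 + 1 + 1 + 1 + 1 + 1 = 7

7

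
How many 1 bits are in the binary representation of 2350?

6

2350 = 100100101110
Count the 1s: 1 + 1 + 1 + 1 + 1 + 1 = 6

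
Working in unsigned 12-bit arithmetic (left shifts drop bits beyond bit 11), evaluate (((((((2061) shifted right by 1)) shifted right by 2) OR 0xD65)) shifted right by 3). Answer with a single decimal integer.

2061 = 100000001101
→ shifted right by 1 → 010000000110 = 1030
→ shifted right by 2 → 000100000001 = 257
0xD65 = 110101100101
→ OR → 110101100101 = 3429
→ shifted right by 3 → 000110101100 = 428

428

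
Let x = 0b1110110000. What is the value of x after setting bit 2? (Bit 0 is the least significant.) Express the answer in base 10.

x = 1110110000
bit 2 is currently 0; set it via x | (1 << 2) = x | 4
→ 1110110100 = 948

948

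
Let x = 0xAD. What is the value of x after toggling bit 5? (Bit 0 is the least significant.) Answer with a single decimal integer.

x = 00010101101
bit 5 is currently 1; toggle it via x ^ (1 << 5) = x ^ 32
→ 00010001101 = 141

141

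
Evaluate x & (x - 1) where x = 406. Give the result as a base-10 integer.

404

x = 110010110 = 406
x - 1 = 110010101
AND   = 110010100 = 404
(x & (x - 1) clears the lowest set bit of x.)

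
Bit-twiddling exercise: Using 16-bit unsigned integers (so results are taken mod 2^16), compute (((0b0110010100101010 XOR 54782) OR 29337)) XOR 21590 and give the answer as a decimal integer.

42635

0b0110010100101010 = 0110010100101010
54782 = 1101010111111110
→ XOR → 1011000011010100 = 45268
29337 = 0111001010011001
→ OR → 1111001011011101 = 62173
21590 = 0101010001010110
→ XOR → 1010011010001011 = 42635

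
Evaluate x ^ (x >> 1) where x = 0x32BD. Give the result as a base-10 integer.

11235

x = 11001010111101 = 12989
x>>1 = 01100101011110
XOR  = 10101111100011 = 11235
(x ^ (x >> 1) gives the standard binary-reflected Gray code of x.)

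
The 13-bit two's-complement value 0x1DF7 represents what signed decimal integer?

-521

pattern = 1110111110111 (MSB is 1 ⇒ negative)
Invert: 0001000001000, add 1 → 0001000001001 = 521, so the value is -521.
(Equivalently: 7671 - 2^13 = 7671 - 8192 = -521.)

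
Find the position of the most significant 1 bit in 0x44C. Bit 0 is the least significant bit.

0x44C = 10001001100
The topmost 1 is at position 10 (since 2^10 = 1024 ≤ 1100 < 2048).

10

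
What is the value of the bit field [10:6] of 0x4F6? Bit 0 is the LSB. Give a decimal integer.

19

v = 10011110110
Shift right by 6: 10011
Mask low 5 bits: 10011 = 19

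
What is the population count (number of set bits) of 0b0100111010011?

7

n = 100111010011
Count the 1s: 1 + 1 + 1 + 1 + 1 + 1 + 1 = 7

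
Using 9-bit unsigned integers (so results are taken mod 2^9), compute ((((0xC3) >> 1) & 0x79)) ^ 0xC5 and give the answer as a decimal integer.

164

0xC3 = 011000011
→ >> 1 → 001100001 = 97
0x79 = 001111001
→ & → 001100001 = 97
0xC5 = 011000101
→ ^ → 010100100 = 164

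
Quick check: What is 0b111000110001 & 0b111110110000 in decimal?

3632

a = 111000110001
b = 111110110000
AND → 111000110000 = 3632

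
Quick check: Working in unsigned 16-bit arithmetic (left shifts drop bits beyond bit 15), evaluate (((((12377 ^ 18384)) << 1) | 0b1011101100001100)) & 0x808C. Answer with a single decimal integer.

32780

12377 = 0011000001011001
18384 = 0100011111010000
→ ^ → 0111011110001001 = 30601
→ << 1 (mod 2^16) → 1110111100010010 = 61202
0b1011101100001100 = 1011101100001100
→ | → 1111111100011110 = 65310
0x808C = 1000000010001100
→ & → 1000000000001100 = 32780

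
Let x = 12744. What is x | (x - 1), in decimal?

12751

x = 11000111001000 = 12744
x - 1 = 11000111000111
OR    = 11000111001111 = 12751
(x | (x - 1) sets all bits below the lowest set bit.)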